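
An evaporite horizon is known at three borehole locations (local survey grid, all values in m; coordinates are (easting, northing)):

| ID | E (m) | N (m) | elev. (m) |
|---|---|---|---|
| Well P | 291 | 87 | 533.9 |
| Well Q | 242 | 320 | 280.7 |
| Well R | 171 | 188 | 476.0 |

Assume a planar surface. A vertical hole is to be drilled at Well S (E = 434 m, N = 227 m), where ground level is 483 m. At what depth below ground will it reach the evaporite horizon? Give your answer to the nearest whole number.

192 m

Let the plane be z = a·E + b·N + c.
Well Q−Well P: −49a + 233b = −253.2;  Well R−Well P: −120a + 101b = −57.9.
Solving gives a = −0.52507, b = −1.19712.
Then c = 533.9 − a·291 − b·87 = 790.85.
At (434, 227): z_contact = −227.9 − 271.7 + 790.85 = 291.2 m.
Depth below ground = 483 − 291.2 = 192 m.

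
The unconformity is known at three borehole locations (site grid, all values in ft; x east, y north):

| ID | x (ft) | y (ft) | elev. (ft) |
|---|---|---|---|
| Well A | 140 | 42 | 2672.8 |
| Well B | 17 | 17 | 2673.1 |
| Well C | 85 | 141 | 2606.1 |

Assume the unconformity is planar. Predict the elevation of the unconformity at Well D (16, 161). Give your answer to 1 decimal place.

2585.6 ft

Let the plane be z = a·x + b·y + c.
Well B−Well A: −123a − 25b = 0.3;  Well C−Well A: −55a + 99b = −66.7.
Solving gives a = 0.12085, b = −0.60660.
Then c = 2672.8 − a·140 − b·42 = 2681.36.
At (16, 161): z = 1.9 − 97.7 + 2681.36 = 2585.6 ft.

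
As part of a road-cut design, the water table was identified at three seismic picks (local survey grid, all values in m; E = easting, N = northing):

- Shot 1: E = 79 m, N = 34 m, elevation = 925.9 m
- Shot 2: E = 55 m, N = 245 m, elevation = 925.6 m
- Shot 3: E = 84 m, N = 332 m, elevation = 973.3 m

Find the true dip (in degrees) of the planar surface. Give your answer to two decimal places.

Two edge vectors: Shot 1→Shot 2 = (-24, 211, -0.3), Shot 1→Shot 3 = (5, 298, 47.4).
Normal n = (Shot 1→Shot 2) × (Shot 1→Shot 3) = (10090.8, 1136.1, -8207).
So ∂z/∂E = −n_x/n_z = 1.22954 and ∂z/∂N = −n_y/n_z = 0.13843.
Gradient magnitude |∇z| = √(a² + b²) = √(1.51176 + 0.01916) = 1.23730.
True dip = arctan(1.23730) = 51.05°, dipping toward W (azimuth ≈ 264°).

51.05°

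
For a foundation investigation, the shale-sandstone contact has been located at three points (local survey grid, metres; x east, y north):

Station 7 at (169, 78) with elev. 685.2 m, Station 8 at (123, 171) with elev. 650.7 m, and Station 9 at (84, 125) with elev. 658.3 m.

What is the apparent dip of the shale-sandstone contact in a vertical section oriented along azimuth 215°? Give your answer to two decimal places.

8.75°

Let the plane be z = a·x + b·y + c.
Station 8−Station 7: −46a + 93b = −34.5;  Station 9−Station 7: −85a + 47b = −26.9.
Solving gives a = 0.15326, b = −0.29516.
Unit vector along 215° is (sin 215°, cos 215°) = (-0.5736, -0.8192).
Slope in that direction = a·(-0.5736) + b·(-0.8192) = 0.15387.
Apparent dip = arctan|0.15387| = 8.75° (true dip is 18.4°, so apparent ≤ true as expected).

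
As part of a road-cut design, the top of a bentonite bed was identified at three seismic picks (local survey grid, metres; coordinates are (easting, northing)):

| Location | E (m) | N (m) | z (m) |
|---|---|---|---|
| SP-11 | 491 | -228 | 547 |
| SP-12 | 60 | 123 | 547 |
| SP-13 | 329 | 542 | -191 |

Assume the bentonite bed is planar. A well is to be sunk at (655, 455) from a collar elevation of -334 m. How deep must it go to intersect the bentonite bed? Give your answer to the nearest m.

Let the plane be z = a·E + b·N + c.
SP-12−SP-11: −431a + 351b = 0;  SP-13−SP-11: −162a + 770b = −738.
Solving gives a = −0.94193, b = −1.15661.
Then c = 547 − a·491 − b·-228 = 745.78.
At (655, 455): z_contact = −617.0 − 526.3 + 745.78 = -397.4 m.
Depth below ground = -334 − (-397.4) = 63 m.

63 m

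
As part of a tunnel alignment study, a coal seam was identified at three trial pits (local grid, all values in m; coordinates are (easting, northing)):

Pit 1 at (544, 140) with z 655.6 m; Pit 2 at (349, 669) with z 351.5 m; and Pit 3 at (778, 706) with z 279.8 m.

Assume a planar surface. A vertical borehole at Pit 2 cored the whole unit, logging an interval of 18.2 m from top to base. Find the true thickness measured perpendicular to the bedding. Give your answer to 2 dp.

Let the plane be z = a·E + b·N + c.
Pit 2−Pit 1: −195a + 529b = −304.1;  Pit 3−Pit 1: 234a + 566b = −375.8.
Solving gives a = −0.11393, b = −0.61686.
|∇z| = √(a²+b²) = 0.62729, so dip δ = arctan(0.62729) = 32.10°.
True thickness = vertical thickness × cos δ = 18.2 × cos 32.10° = 15.42 m.

15.42 m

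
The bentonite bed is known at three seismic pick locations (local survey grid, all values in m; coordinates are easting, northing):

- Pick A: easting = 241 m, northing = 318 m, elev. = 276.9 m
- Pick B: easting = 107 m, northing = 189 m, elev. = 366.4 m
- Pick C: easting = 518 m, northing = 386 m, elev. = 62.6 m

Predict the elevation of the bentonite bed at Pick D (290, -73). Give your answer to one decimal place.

179.6 m

Two edge vectors: Pick A→Pick B = (-134, -129, 89.5), Pick A→Pick C = (277, 68, -214.3).
Normal n = (Pick A→Pick B) × (Pick A→Pick C) = (21558.7, -3924.7, 26621).
So ∂z/∂easting = −n_x/n_z = −0.80984 and ∂z/∂northing = −n_y/n_z = 0.14743.
Intercept c from Pick A: 276.9 + 195.17 − 46.88 = 425.19.
At (290, -73): z = −234.9 − 10.8 + 425.19 = 179.6 m.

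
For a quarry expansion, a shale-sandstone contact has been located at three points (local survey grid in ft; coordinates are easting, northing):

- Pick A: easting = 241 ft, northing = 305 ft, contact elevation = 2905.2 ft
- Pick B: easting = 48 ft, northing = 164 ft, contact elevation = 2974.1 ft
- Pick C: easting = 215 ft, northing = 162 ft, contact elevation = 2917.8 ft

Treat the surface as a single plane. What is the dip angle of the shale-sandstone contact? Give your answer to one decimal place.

Let the plane be z = a·easting + b·northing + c.
Pick B−Pick A: −193a − 141b = 68.9;  Pick C−Pick A: −26a − 143b = 12.6.
Solving gives a = −0.33745, b = −0.02676.
Gradient magnitude |∇z| = √(a² + b²) = √(0.11387 + 0.00072) = 0.33851.
True dip = arctan(0.33851) = 18.7°, dipping toward E (azimuth ≈ 085°).

18.7°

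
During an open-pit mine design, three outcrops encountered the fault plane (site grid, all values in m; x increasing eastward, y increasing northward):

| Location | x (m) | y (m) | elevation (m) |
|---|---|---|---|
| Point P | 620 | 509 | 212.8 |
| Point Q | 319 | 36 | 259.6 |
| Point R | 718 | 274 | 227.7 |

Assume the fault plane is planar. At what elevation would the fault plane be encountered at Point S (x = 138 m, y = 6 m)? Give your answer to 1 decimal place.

Let the plane be z = a·x + b·y + c.
Point Q−Point P: −301a − 473b = 46.8;  Point R−Point P: 98a − 235b = 14.9.
Solving gives a = −0.03374, b = −0.07747.
Then c = 212.8 − a·620 − b·509 = 273.15.
At (138, 6): z = −4.7 − 0.5 + 273.15 = 268.0 m.

268.0 m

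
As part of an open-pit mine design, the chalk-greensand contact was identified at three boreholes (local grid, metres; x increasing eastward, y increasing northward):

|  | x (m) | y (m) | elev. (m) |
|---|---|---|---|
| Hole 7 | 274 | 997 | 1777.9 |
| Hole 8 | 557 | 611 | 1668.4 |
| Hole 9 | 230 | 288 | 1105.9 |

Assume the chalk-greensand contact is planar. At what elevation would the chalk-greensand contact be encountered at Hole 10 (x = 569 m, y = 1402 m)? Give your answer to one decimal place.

2387.1 m

Let the plane be z = a·x + b·y + c.
Hole 8−Hole 7: 283a − 386b = −109.5;  Hole 9−Hole 7: −44a − 709b = −672.
Solving gives a = 0.835159, b = 0.895984.
Then c = 1777.9 − a·274 − b·997 = 655.77.
At (569, 1402): z = 475.2 + 1256.2 + 655.77 = 2387.1 m.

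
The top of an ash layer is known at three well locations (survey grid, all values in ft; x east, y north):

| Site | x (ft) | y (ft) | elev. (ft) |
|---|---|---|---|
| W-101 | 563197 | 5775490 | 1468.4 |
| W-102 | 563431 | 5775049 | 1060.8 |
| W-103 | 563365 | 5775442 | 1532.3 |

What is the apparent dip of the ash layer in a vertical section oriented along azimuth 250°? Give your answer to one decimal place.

Let the plane be z = a·x + b·y + c.
W-102−W-101: 234a − 441b = −407.6;  W-103−W-101: 168a − 48b = 63.9.
Solving gives a = 0.75959, b = 1.32731.
Unit vector along 250° is (sin 250°, cos 250°) = (-0.9397, -0.3420).
Slope in that direction = a·(-0.9397) + b·(-0.3420) = −1.16775.
Apparent dip = arctan|1.16775| = 49.4° (true dip is 56.8°, so apparent ≤ true as expected).

49.4°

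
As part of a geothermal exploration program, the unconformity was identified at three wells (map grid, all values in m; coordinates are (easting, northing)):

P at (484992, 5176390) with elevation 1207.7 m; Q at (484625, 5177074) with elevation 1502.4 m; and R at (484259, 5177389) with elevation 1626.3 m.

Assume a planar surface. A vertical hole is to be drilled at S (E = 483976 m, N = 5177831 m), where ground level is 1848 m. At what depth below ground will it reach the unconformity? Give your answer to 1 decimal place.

Two edge vectors: P→Q = (-367, 684, 294.7), P→R = (-733, 999, 418.6).
Normal n = (P→Q) × (P→R) = (-8082.9, -62388.9, 134739).
So ∂z/∂E = −n_x/n_z = 0.059989313 and ∂z/∂N = −n_y/n_z = 0.463035201.
Intercept c from P: 1207.7 − 29094.34 − 2396850.79 = −2424737.42.
At (483976, 5177831): z_contact = 29033.39 + 2397518.02 − 2424737.42 = 1813.98 m.
Depth below ground = 1848 − 1813.98 = 34.0 m.

34.0 m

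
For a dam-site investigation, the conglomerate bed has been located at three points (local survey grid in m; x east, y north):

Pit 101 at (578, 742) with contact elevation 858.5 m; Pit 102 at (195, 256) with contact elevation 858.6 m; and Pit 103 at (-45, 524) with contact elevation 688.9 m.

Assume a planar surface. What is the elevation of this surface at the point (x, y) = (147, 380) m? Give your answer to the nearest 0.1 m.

803.8 m

Let the plane be z = a·x + b·y + c.
Pit 102−Pit 101: −383a − 486b = 0.1;  Pit 103−Pit 101: −623a − 218b = −169.6.
Solving gives a = 0.37598, b = −0.29651.
Then c = 858.5 − a·578 − b·742 = 861.19.
At (147, 380): z = 55.3 − 112.7 + 861.19 = 803.8 m.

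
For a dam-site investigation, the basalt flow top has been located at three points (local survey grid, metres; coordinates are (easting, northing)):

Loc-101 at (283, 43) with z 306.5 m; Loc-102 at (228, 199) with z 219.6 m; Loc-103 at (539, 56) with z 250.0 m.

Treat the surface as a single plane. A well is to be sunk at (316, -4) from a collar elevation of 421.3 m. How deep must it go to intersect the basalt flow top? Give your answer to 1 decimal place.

Two edge vectors: Loc-101→Loc-102 = (-55, 156, -86.9), Loc-101→Loc-103 = (256, 13, -56.5).
Normal n = (Loc-101→Loc-102) × (Loc-101→Loc-103) = (-7684.3, -25353.9, -40651).
So ∂z/∂E = −n_x/n_z = −0.18903 and ∂z/∂N = −n_y/n_z = −0.62370.
Intercept c from Loc-101: 306.5 + 53.50 + 26.82 = 386.81.
At (316, -4): z_contact = −59.73 + 2.49 + 386.81 = 329.58 m.
Depth below ground = 421.3 − 329.58 = 91.7 m.

91.7 m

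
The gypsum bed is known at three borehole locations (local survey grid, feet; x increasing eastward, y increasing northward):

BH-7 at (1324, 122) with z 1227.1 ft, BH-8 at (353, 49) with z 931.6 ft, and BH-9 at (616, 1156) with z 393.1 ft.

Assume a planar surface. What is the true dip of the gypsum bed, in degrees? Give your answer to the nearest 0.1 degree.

Let the plane be z = a·x + b·y + c.
BH-8−BH-7: −971a − 73b = −295.5;  BH-9−BH-7: −708a + 1034b = −834.
Solving gives a = 0.34710, b = −0.56891.
Gradient magnitude |∇z| = √(a² + b²) = √(0.12048 + 0.32366) = 0.66644.
True dip = arctan(0.66644) = 33.7°, dipping toward NNW (azimuth ≈ 329°).

33.7°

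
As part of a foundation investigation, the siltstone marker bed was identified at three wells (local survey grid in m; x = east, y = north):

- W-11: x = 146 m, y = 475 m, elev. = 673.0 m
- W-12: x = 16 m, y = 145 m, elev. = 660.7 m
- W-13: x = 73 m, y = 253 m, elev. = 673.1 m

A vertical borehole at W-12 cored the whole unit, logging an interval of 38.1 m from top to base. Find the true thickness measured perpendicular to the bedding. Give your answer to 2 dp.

Let the plane be z = a·x + b·y + c.
W-12−W-11: −130a − 330b = −12.3;  W-13−W-11: −73a − 222b = 0.1.
Solving gives a = 0.57937, b = −0.19096.
|∇z| = √(a²+b²) = 0.61003, so dip δ = arctan(0.61003) = 31.38°.
True thickness = vertical thickness × cos δ = 38.1 × cos 31.38° = 32.53 m.

32.53 m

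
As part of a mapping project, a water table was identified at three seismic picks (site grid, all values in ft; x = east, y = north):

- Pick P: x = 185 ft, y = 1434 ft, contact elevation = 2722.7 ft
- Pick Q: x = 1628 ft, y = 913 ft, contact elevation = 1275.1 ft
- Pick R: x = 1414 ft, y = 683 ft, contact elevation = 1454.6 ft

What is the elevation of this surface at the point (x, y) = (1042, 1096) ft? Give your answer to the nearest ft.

1860 ft

Let the plane be z = a·x + b·y + c.
Pick Q−Pick P: 1443a − 521b = −1447.6;  Pick R−Pick P: 1229a − 751b = −1268.1.
Solving gives a = −0.96185, b = 0.11450.
Then c = 2722.7 − a·185 − b·1434 = 2736.45.
At (1042, 1096): z = −1002.2 + 125.5 + 2736.45 = 1859.7 ft.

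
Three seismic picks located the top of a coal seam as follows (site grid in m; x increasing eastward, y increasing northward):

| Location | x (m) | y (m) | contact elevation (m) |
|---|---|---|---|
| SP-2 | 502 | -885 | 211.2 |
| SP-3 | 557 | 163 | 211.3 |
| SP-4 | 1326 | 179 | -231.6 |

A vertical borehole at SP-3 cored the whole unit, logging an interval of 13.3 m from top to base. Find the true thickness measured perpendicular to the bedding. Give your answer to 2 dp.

11.52 m

Two edge vectors: SP-2→SP-3 = (55, 1048, 0.1), SP-2→SP-4 = (824, 1064, -442.8).
Normal n = (SP-2→SP-3) × (SP-2→SP-4) = (-464160.8, 24436.4, -805032).
So ∂z/∂x = −n_x/n_z = −0.57657 and ∂z/∂y = −n_y/n_z = 0.03035.
|∇z| = √(a²+b²) = 0.57737, so dip δ = arctan(0.57737) = 30.00°.
True thickness = vertical thickness × cos δ = 13.3 × cos 30.00° = 11.52 m.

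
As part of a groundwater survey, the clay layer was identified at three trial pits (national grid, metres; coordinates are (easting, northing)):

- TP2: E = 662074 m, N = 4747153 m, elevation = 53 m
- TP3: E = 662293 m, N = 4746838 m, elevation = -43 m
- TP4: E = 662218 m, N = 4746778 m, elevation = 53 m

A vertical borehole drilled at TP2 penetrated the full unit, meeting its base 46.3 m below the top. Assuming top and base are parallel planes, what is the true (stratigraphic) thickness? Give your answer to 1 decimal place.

31.9 m

Two edge vectors: TP2→TP3 = (219, -315, -96), TP2→TP4 = (144, -375, 0).
Normal n = (TP2→TP3) × (TP2→TP4) = (-36000, -13824, -36765).
So ∂z/∂E = −n_x/n_z = −0.97919 and ∂z/∂N = −n_y/n_z = −0.37601.
|∇z| = √(a²+b²) = 1.04890, so dip δ = arctan(1.04890) = 46.37°.
True thickness = vertical thickness × cos δ = 46.3 × cos 46.37° = 31.9 m.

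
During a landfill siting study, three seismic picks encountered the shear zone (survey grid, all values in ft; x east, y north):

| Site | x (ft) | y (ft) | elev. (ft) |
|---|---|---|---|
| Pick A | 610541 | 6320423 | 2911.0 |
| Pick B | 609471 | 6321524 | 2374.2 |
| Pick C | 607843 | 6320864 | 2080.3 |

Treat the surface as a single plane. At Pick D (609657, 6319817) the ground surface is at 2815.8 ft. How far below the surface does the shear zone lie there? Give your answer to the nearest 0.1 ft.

Two edge vectors: Pick A→Pick B = (-1070, 1101, -536.8), Pick A→Pick C = (-2698, 441, -830.7).
Normal n = (Pick A→Pick B) × (Pick A→Pick C) = (-677871.9, 559437.4, 2498628).
So ∂z/∂x = −n_x/n_z = 0.271297648 and ∂z/∂y = −n_y/n_z = −0.223897835.
Intercept c from Pick A: 2911 − 165638.34 + 1415129.03 = 1252401.69.
At (609657, 6319817): z_contact = 165398.51 − 1414993.34 + 1252401.69 = 2806.85 ft.
Depth below ground = 2815.8 − 2806.85 = 8.9 ft.

8.9 ft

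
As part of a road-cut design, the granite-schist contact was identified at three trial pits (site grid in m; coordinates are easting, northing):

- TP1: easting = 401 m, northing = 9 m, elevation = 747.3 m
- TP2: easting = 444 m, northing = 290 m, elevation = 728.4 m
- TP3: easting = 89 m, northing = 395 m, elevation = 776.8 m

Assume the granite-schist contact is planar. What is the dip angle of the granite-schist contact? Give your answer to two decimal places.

Two edge vectors: TP1→TP2 = (43, 281, -18.9), TP1→TP3 = (-312, 386, 29.5).
Normal n = (TP1→TP2) × (TP1→TP3) = (15584.9, 4628.3, 104270).
So ∂z/∂easting = −n_x/n_z = −0.14947 and ∂z/∂northing = −n_y/n_z = −0.04439.
Gradient magnitude |∇z| = √(a² + b²) = √(0.02234 + 0.00197) = 0.15592.
True dip = arctan(0.15592) = 8.86°, dipping toward ENE (azimuth ≈ 073°).

8.86°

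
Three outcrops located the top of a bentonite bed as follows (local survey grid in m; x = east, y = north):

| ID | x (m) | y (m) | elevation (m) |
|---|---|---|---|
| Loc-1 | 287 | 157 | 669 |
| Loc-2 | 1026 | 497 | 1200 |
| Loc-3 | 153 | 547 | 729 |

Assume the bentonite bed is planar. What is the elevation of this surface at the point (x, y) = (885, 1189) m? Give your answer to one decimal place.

1360.6 m

Two edge vectors: Loc-1→Loc-2 = (739, 340, 531), Loc-1→Loc-3 = (-134, 390, 60).
Normal n = (Loc-1→Loc-2) × (Loc-1→Loc-3) = (-186690, -115494, 333770).
So ∂z/∂x = −n_x/n_z = 0.559337 and ∂z/∂y = −n_y/n_z = 0.346029.
Intercept c from Loc-1: 669 − 160.53 − 54.33 = 454.14.
At (885, 1189): z = 495.0 + 411.4 + 454.14 = 1360.6 m.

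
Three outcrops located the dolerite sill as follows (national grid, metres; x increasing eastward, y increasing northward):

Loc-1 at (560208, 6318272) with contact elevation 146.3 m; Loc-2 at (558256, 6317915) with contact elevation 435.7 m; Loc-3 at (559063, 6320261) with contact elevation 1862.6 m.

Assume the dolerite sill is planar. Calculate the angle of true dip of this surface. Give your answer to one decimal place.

Let the plane be z = a·x + b·y + c.
Loc-2−Loc-1: −1952a − 357b = 289.4;  Loc-3−Loc-1: −1145a + 1989b = 1716.3.
Solving gives a = −0.27692, b = 0.70348.
Gradient magnitude |∇z| = √(a² + b²) = √(0.07668 + 0.49489) = 0.75602.
True dip = arctan(0.75602) = 37.1°, dipping toward SSE (azimuth ≈ 159°).

37.1°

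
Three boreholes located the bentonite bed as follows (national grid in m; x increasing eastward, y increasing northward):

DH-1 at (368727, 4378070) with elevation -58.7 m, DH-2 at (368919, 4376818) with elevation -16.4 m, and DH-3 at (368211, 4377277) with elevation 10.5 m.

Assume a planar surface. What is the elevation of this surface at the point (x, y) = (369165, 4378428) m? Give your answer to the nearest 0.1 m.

Two edge vectors: DH-1→DH-2 = (192, -1252, 42.3), DH-1→DH-3 = (-516, -793, 69.2).
Normal n = (DH-1→DH-2) × (DH-1→DH-3) = (-53094.5, -35113.2, -798288).
So ∂z/∂x = −n_x/n_z = −0.066510457 and ∂z/∂y = −n_y/n_z = −0.043985629.
Intercept c from DH-1: -58.7 + 24524.20 + 192572.16 = 217037.67.
At (369165, 4378428): z = −24553.3 − 192587.9 + 217037.67 = -103.6 m.

-103.6 m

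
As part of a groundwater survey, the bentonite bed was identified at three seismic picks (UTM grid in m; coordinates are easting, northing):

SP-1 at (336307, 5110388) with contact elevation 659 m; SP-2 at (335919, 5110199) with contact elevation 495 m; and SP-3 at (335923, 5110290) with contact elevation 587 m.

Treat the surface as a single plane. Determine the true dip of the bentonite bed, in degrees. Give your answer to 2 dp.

Two edge vectors: SP-1→SP-2 = (-388, -189, -164), SP-1→SP-3 = (-384, -98, -72).
Normal n = (SP-1→SP-2) × (SP-1→SP-3) = (-2464, 35040, -34552).
So ∂z/∂easting = −n_x/n_z = −0.07131 and ∂z/∂northing = −n_y/n_z = 1.01412.
Gradient magnitude |∇z| = √(a² + b²) = √(0.00509 + 1.02845) = 1.01663.
True dip = arctan(1.01663) = 45.47°, dipping toward S (azimuth ≈ 176°).

45.47°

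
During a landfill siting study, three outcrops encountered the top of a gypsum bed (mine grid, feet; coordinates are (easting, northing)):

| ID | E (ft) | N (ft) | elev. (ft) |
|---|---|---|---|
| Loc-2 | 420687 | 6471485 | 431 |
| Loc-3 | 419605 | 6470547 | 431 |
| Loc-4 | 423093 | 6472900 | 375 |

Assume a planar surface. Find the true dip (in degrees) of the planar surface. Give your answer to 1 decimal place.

6.3°

Let the plane be z = a·E + b·N + c.
Loc-3−Loc-2: −1082a − 938b = 0;  Loc-4−Loc-2: 2406a + 1415b = −56.
Solving gives a = −0.07237, b = 0.08348.
Gradient magnitude |∇z| = √(a² + b²) = √(0.00524 + 0.00697) = 0.11049.
True dip = arctan(0.11049) = 6.3°, dipping toward SE (azimuth ≈ 139°).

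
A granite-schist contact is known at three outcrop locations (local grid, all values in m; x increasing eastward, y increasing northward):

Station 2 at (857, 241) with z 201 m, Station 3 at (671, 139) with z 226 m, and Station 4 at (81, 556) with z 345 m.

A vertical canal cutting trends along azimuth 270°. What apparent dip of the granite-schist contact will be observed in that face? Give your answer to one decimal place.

9.3°

Two edge vectors: Station 2→Station 3 = (-186, -102, 25), Station 2→Station 4 = (-776, 315, 144).
Normal n = (Station 2→Station 3) × (Station 2→Station 4) = (-22563, 7384, -137742).
So ∂z/∂x = −n_x/n_z = −0.16381 and ∂z/∂y = −n_y/n_z = 0.05361.
Unit vector along 270° is (sin 270°, cos 270°) = (-1.0000, -0.0000).
Slope in that direction = a·(-1.0000) + b·(-0.0000) = 0.16381.
Apparent dip = arctan|0.16381| = 9.3° (true dip is 9.8°, so apparent ≤ true as expected).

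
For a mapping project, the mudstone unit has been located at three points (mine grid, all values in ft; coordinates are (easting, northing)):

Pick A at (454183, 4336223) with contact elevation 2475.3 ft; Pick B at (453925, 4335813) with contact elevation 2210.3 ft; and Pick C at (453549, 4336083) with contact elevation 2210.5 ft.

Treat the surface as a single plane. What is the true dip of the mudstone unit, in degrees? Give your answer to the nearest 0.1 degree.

Let the plane be z = a·E + b·N + c.
Pick B−Pick A: −258a − 410b = −265;  Pick C−Pick A: −634a − 140b = −264.8.
Solving gives a = 0.31931, b = 0.44541.
Gradient magnitude |∇z| = √(a² + b²) = √(0.10196 + 0.19839) = 0.54804.
True dip = arctan(0.54804) = 28.7°, dipping toward SW (azimuth ≈ 216°).

28.7°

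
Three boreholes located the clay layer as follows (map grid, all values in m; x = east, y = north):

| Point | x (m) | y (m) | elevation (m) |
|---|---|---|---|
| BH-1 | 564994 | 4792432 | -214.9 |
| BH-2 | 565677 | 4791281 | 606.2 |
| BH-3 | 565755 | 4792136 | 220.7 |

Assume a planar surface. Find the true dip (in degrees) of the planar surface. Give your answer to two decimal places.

31.75°

Two edge vectors: BH-1→BH-2 = (683, -1151, 821.1), BH-1→BH-3 = (761, -296, 435.6).
Normal n = (BH-1→BH-2) × (BH-1→BH-3) = (-258330, 327342.3, 673743).
So ∂z/∂x = −n_x/n_z = 0.38343 and ∂z/∂y = −n_y/n_z = −0.48586.
Gradient magnitude |∇z| = √(a² + b²) = √(0.14701 + 0.23606) = 0.61893.
True dip = arctan(0.61893) = 31.75°, dipping toward NW (azimuth ≈ 322°).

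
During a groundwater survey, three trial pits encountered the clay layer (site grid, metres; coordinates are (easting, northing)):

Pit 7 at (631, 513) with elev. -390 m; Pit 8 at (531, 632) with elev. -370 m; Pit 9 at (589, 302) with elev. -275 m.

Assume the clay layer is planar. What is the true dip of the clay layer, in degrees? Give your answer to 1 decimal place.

38.6°

Let the plane be z = a·E + b·N + c.
Pit 8−Pit 7: −100a + 119b = 20;  Pit 9−Pit 7: −42a − 211b = 115.
Solving gives a = −0.68607, b = −0.40846.
Gradient magnitude |∇z| = √(a² + b²) = √(0.47069 + 0.16684) = 0.79845.
True dip = arctan(0.79845) = 38.6°, dipping toward ENE (azimuth ≈ 059°).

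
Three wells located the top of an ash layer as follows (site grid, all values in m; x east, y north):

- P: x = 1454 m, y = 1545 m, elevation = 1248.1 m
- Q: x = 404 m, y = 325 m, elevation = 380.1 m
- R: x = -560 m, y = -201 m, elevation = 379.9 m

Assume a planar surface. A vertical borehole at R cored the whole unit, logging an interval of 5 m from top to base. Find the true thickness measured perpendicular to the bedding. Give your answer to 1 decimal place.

Two edge vectors: P→Q = (-1050, -1220, -868), P→R = (-2014, -1746, -868.2).
Normal n = (P→Q) × (P→R) = (-456324, 836542, -623780).
So ∂z/∂x = −n_x/n_z = −0.73155 and ∂z/∂y = −n_y/n_z = 1.34108.
|∇z| = √(a²+b²) = 1.52764, so dip δ = arctan(1.52764) = 56.79°.
True thickness = vertical thickness × cos δ = 5 × cos 56.79° = 2.7 m.

2.7 m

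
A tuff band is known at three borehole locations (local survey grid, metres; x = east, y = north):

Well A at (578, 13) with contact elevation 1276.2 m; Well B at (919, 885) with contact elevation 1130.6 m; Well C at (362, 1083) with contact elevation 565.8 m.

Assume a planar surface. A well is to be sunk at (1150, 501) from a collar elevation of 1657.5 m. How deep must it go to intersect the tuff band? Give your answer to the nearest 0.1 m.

143.3 m

Two edge vectors: Well A→Well B = (341, 872, -145.6), Well A→Well C = (-216, 1070, -710.4).
Normal n = (Well A→Well B) × (Well A→Well C) = (-463676.8, 273696, 553222).
So ∂z/∂x = −n_x/n_z = 0.838139 and ∂z/∂y = −n_y/n_z = −0.494731.
Intercept c from Well A: 1276.2 − 484.44 + 6.43 = 798.19.
At (1150, 501): z_contact = 963.86 − 247.86 + 798.19 = 1514.19 m.
Depth below ground = 1657.5 − 1514.19 = 143.3 m.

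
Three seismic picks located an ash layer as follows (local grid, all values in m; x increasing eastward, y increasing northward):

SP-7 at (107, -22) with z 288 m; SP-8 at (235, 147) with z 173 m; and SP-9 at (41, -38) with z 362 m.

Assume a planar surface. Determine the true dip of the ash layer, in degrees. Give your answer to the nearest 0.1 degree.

Two edge vectors: SP-7→SP-8 = (128, 169, -115), SP-7→SP-9 = (-66, -16, 74).
Normal n = (SP-7→SP-8) × (SP-7→SP-9) = (10666, -1882, 9106).
So ∂z/∂x = −n_x/n_z = −1.17132 and ∂z/∂y = −n_y/n_z = 0.20668.
Gradient magnitude |∇z| = √(a² + b²) = √(1.37198 + 0.04272) = 1.18941.
True dip = arctan(1.18941) = 49.9°, dipping toward E (azimuth ≈ 100°).

49.9°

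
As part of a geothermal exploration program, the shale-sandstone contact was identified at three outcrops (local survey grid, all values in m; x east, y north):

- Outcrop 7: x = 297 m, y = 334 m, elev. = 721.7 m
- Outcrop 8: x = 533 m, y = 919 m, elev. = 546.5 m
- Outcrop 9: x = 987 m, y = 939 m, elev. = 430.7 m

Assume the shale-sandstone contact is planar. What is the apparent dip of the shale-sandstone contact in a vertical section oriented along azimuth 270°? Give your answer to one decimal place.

Let the plane be z = a·x + b·y + c.
Outcrop 8−Outcrop 7: 236a + 585b = −175.2;  Outcrop 9−Outcrop 7: 690a + 605b = −291.
Solving gives a = −0.24625, b = −0.20015.
Unit vector along 270° is (sin 270°, cos 270°) = (-1.0000, -0.0000).
Slope in that direction = a·(-1.0000) + b·(-0.0000) = 0.24625.
Apparent dip = arctan|0.24625| = 13.8° (true dip is 17.6°, so apparent ≤ true as expected).

13.8°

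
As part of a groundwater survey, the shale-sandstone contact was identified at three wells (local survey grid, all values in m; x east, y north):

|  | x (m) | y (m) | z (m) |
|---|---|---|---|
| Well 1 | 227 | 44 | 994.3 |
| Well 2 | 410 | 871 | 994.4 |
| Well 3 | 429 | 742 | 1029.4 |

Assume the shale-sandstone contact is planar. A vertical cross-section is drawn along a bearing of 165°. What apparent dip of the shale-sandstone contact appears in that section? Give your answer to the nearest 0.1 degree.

Two edge vectors: Well 1→Well 2 = (183, 827, 0.1), Well 1→Well 3 = (202, 698, 35.1).
Normal n = (Well 1→Well 2) × (Well 1→Well 3) = (28957.9, -6403.1, -39320).
So ∂z/∂x = −n_x/n_z = 0.73647 and ∂z/∂y = −n_y/n_z = −0.16285.
Unit vector along 165° is (sin 165°, cos 165°) = (0.2588, -0.9659).
Slope in that direction = a·(0.2588) + b·(-0.9659) = 0.34791.
Apparent dip = arctan|0.34791| = 19.2° (true dip is 37.0°, so apparent ≤ true as expected).

19.2°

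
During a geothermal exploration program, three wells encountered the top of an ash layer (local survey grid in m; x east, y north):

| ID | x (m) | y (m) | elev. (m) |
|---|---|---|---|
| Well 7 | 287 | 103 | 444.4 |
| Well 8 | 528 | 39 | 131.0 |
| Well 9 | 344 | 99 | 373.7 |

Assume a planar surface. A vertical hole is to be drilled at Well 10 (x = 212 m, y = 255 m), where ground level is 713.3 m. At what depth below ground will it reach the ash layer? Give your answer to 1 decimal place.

Let the plane be z = a·x + b·y + c.
Well 8−Well 7: 241a − 64b = −313.4;  Well 9−Well 7: 57a − 4b = −70.7.
Solving gives a = −1.21878, b = 0.30741.
Then c = 444.4 − a·287 − b·103 = 762.53.
At (212, 255): z_contact = −258.38 + 78.39 + 762.53 = 582.54 m.
Depth below ground = 713.3 − 582.54 = 130.8 m.

130.8 m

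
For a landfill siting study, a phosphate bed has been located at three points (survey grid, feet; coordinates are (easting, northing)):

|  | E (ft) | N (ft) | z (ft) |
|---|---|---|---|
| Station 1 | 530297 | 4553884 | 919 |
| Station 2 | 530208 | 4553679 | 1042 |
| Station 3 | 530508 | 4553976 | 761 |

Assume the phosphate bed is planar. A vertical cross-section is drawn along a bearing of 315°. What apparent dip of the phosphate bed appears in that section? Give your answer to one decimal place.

Let the plane be z = a·E + b·N + c.
Station 2−Station 1: −89a − 205b = 123;  Station 3−Station 1: 211a + 92b = −158.
Solving gives a = −0.60096, b = −0.33909.
Unit vector along 315° is (sin 315°, cos 315°) = (-0.7071, 0.7071).
Slope in that direction = a·(-0.7071) + b·(0.7071) = 0.18517.
Apparent dip = arctan|0.18517| = 10.5° (true dip is 34.6°, so apparent ≤ true as expected).

10.5°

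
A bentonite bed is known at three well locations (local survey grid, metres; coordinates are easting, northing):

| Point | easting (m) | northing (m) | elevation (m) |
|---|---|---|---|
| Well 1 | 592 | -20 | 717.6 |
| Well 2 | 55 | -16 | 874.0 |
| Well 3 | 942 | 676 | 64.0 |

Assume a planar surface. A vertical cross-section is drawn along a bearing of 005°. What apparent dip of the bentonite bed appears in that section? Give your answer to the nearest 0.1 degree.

39.1°

Let the plane be z = a·easting + b·northing + c.
Well 2−Well 1: −537a + 4b = 156.4;  Well 3−Well 1: 350a + 696b = −653.6.
Solving gives a = −0.29713, b = −0.78966.
Unit vector along 005° is (sin 5°, cos 5°) = (0.0872, 0.9962).
Slope in that direction = a·(0.0872) + b·(0.9962) = −0.81255.
Apparent dip = arctan|0.81255| = 39.1° (true dip is 40.2°, so apparent ≤ true as expected).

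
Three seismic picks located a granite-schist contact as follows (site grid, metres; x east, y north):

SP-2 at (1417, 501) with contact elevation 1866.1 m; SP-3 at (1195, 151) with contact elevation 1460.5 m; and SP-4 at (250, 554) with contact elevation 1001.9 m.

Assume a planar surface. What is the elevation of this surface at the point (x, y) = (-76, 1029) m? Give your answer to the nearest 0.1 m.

Two edge vectors: SP-2→SP-3 = (-222, -350, -405.6), SP-2→SP-4 = (-1167, 53, -864.2).
Normal n = (SP-2→SP-3) × (SP-2→SP-4) = (323966.8, 281482.8, -420216).
So ∂z/∂x = −n_x/n_z = 0.770953 and ∂z/∂y = −n_y/n_z = 0.669853.
Intercept c from SP-2: 1866.1 − 1092.44 − 335.60 = 438.06.
At (-76, 1029): z = −58.6 + 689.3 + 438.06 = 1068.7 m.

1068.7 m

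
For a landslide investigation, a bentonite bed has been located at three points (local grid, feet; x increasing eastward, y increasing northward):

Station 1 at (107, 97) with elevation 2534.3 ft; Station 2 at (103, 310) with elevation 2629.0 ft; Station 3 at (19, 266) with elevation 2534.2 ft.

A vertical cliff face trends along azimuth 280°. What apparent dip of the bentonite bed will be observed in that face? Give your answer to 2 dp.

Let the plane be z = a·x + b·y + c.
Station 2−Station 1: −4a + 213b = 94.7;  Station 3−Station 1: −88a + 169b = −0.1.
Solving gives a = 0.88696, b = 0.46126.
Unit vector along 280° is (sin 280°, cos 280°) = (-0.9848, 0.1736).
Slope in that direction = a·(-0.9848) + b·(0.1736) = −0.79339.
Apparent dip = arctan|0.79339| = 38.43° (true dip is 45.0°, so apparent ≤ true as expected).

38.43°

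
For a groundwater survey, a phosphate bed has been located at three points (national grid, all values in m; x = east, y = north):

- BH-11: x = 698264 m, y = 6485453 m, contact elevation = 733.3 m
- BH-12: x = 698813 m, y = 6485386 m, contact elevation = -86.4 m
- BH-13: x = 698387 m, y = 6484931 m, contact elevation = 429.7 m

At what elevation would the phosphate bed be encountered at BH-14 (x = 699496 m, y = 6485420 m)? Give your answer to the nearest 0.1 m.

-1078.4 m

Let the plane be z = a·x + b·y + c.
BH-12−BH-11: 549a − 67b = −819.7;  BH-13−BH-11: 123a − 522b = −303.6.
Solving gives a = −1.464204184, b = 0.236595566.
Then c = 733.3 − a·698264 − b·6485453 = −511295.05.
At (699496, 6485420): z = −1024205.0 + 1534421.6 − 511295.05 = -1078.4 m.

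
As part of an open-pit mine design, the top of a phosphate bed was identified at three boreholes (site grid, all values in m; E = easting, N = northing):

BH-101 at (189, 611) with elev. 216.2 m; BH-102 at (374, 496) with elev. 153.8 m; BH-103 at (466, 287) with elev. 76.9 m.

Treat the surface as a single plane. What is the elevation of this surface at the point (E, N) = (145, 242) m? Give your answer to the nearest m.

111 m

Let the plane be z = a·E + b·N + c.
BH-102−BH-101: 185a − 115b = −62.4;  BH-103−BH-101: 277a − 324b = −139.3.
Solving gives a = −0.14948, b = 0.30214.
Then c = 216.2 − a·189 − b·611 = 59.84.
At (145, 242): z = −21.7 + 73.1 + 59.84 = 111.3 m.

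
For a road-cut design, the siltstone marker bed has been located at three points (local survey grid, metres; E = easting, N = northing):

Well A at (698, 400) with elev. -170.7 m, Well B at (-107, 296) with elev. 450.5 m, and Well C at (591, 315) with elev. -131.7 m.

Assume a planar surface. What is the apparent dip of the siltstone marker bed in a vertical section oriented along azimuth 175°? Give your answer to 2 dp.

Two edge vectors: Well A→Well B = (-805, -104, 621.2), Well A→Well C = (-107, -85, 39).
Normal n = (Well A→Well B) × (Well A→Well C) = (48746, -35073.4, 57297).
So ∂z/∂E = −n_x/n_z = −0.85076 and ∂z/∂N = −n_y/n_z = 0.61213.
Unit vector along 175° is (sin 175°, cos 175°) = (0.0872, -0.9962).
Slope in that direction = a·(0.0872) + b·(-0.9962) = −0.68395.
Apparent dip = arctan|0.68395| = 34.37° (true dip is 46.3°, so apparent ≤ true as expected).

34.37°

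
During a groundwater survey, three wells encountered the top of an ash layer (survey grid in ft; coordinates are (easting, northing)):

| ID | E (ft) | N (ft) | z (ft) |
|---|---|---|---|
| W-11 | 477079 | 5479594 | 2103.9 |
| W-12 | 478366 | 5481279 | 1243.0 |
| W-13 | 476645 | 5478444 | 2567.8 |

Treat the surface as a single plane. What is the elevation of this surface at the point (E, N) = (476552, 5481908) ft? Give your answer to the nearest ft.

Let the plane be z = a·E + b·N + c.
W-12−W-11: 1287a + 1685b = −860.9;  W-13−W-11: −434a − 1150b = 463.9.
Solving gives a = −0.27827809, b = −0.29837157.
Then c = 2103.9 − a·477079 − b·5479594 = 1769819.62.
At (476552, 5481908): z = −132614.0 − 1635645.5 + 1769819.62 = 1560.1 ft.

1560 ft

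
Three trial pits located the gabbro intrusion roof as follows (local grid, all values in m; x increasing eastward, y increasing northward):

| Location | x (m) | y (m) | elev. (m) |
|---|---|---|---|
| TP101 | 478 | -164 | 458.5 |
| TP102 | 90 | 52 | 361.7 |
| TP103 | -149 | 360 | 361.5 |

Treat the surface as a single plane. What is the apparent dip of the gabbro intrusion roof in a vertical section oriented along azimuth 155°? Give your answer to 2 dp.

6.98°

Two edge vectors: TP101→TP102 = (-388, 216, -96.8), TP101→TP103 = (-627, 524, -97).
Normal n = (TP101→TP102) × (TP101→TP103) = (29771.2, 23057.6, -67880).
So ∂z/∂x = −n_x/n_z = 0.43859 and ∂z/∂y = −n_y/n_z = 0.33968.
Unit vector along 155° is (sin 155°, cos 155°) = (0.4226, -0.9063).
Slope in that direction = a·(0.4226) + b·(-0.9063) = −0.12250.
Apparent dip = arctan|0.12250| = 6.98° (true dip is 29.0°, so apparent ≤ true as expected).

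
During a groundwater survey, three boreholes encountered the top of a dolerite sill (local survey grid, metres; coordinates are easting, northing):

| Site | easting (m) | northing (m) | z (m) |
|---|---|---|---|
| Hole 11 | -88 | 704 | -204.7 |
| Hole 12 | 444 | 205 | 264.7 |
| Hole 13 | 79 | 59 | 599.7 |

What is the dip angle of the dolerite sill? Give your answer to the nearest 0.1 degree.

Let the plane be z = a·easting + b·northing + c.
Hole 12−Hole 11: 532a − 499b = 469.4;  Hole 13−Hole 11: 167a − 645b = 804.4.
Solving gives a = −0.37964, b = −1.34543.
Gradient magnitude |∇z| = √(a² + b²) = √(0.14412 + 1.81017) = 1.39796.
True dip = arctan(1.39796) = 54.4°, dipping toward NNE (azimuth ≈ 016°).

54.4°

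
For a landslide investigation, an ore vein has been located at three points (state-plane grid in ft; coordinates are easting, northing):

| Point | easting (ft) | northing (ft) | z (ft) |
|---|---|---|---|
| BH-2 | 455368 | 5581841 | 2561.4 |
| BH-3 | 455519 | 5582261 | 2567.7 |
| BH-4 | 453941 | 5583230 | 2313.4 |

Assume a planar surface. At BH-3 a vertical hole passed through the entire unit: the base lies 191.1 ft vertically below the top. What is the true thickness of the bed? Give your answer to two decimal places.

189.15 ft

Let the plane be z = a·easting + b·northing + c.
BH-3−BH-2: 151a + 420b = 6.3;  BH-4−BH-2: −1427a + 1389b = −248.
Solving gives a = 0.13955, b = −0.03517.
|∇z| = √(a²+b²) = 0.14392, so dip δ = arctan(0.14392) = 8.19°.
True thickness = vertical thickness × cos δ = 191.1 × cos 8.19° = 189.15 ft.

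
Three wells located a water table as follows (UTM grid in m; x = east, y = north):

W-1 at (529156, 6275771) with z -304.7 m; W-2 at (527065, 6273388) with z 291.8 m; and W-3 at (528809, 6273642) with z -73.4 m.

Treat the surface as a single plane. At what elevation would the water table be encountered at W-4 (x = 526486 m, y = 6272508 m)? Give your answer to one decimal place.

Two edge vectors: W-1→W-2 = (-2091, -2383, 596.5), W-1→W-3 = (-347, -2129, 231.3).
Normal n = (W-1→W-2) × (W-1→W-3) = (718760.6, 276662.8, 3624838).
So ∂z/∂x = −n_x/n_z = −0.198287648 and ∂z/∂y = −n_y/n_z = −0.076324183.
Intercept c from W-1: -304.7 + 104925.10 + 478993.10 = 583613.49.
At (526486, 6272508): z = −104395.7 − 478744.1 + 583613.49 = 473.8 m.

473.8 m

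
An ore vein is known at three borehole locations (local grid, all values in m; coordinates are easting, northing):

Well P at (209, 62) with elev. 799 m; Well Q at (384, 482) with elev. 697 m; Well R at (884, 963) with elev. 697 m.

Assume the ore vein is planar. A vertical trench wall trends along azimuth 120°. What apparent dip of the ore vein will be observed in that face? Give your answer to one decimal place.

Two edge vectors: Well P→Well Q = (175, 420, -102), Well P→Well R = (675, 901, -102).
Normal n = (Well P→Well Q) × (Well P→Well R) = (49062, -51000, -125825).
So ∂z/∂easting = −n_x/n_z = 0.38992 and ∂z/∂northing = −n_y/n_z = −0.40532.
Unit vector along 120° is (sin 120°, cos 120°) = (0.8660, -0.5000).
Slope in that direction = a·(0.8660) + b·(-0.5000) = 0.54035.
Apparent dip = arctan|0.54035| = 28.4° (true dip is 29.4°, so apparent ≤ true as expected).

28.4°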